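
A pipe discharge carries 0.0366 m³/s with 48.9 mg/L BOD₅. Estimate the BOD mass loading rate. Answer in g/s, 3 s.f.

1.79 g/s

Mass flux = Q·C = 0.0366 m³/s × 48.9 g/m³ = 1.79 g/s.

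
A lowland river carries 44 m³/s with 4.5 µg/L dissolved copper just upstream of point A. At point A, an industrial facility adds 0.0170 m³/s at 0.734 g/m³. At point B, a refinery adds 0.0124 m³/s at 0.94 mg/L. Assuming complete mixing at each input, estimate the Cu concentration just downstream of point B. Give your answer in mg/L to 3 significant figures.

4.5 µg/L = 0.0045 mg/L.
After input A: C = (44·0.0045 + 0.017·0.734) / 44.02 = 0.004782 mg/L.
After input B: C = (44.02·0.004782 + 0.0124·0.94) / 44.03 = 0.005045 mg/L.

0.00505 mg/L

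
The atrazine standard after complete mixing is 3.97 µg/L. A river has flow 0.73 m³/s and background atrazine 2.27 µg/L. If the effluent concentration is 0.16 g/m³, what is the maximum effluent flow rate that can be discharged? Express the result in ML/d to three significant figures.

2.27 µg/L = 0.00227 mg/L.
3.97 µg/L = 0.00397 mg/L.
Mass balance at complete mixing: C_std·(Q_w + Q_r) = Q_w·C_e + Q_r·C_b.
Rearranging, Q_w = Q_r·(C_std − C_b)/(C_e − C_std) = 0.73·(0.00397 − 0.00227) / (0.16 − 0.00397) = 0.007954 m³/s.
= 0.6872 ML/d.

0.687 ML/d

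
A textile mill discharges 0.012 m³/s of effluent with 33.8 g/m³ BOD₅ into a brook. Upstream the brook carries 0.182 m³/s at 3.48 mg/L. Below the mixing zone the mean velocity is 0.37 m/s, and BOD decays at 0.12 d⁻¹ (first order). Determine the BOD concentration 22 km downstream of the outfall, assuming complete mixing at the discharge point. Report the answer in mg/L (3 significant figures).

After complete mixing, C₀ = (0.012·33.8 + 0.182·3.48) / 0.194 = 5.355 mg/L.
Travel time t = 2.2e+04 m / 0.37 m/s = 5.946e+04 s = 0.6882 d.
C = 5.355·exp(−0.12·0.6882) = 5.355·0.9207 = 4.931 mg/L.

4.93 mg/L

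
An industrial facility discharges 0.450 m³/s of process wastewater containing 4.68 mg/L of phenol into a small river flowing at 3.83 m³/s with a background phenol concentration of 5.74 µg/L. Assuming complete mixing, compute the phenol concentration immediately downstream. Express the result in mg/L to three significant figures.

5.74 µg/L = 0.00574 mg/L.
By mass balance at complete mixing, C = (0.45·4.68 + 3.83·0.00574) / (0.45 + 3.83) = 2.128/4.28 = 0.4972 mg/L.

0.497 mg/L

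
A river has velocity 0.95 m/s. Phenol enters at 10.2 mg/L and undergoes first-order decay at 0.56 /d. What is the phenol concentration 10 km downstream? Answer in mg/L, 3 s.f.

Travel time t = 10 km / 0.95 m/s = 1e+04/0.95 = 1.053e+04 s = 0.1218 d.
First-order decay: C = 10.2·exp(−0.56·0.1218) = 10.2·0.934 = 9.527 mg/L.

9.53 mg/L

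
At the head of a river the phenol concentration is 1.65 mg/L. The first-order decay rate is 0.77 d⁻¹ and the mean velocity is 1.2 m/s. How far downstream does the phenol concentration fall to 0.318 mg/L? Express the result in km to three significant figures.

222 km

From C = C₀·e^(−kt), t = ln(C₀/C)/k = ln(1.65/0.318)/0.77 = 1.646/0.77 = 2.138 d.
Distance = v·t = 1.2 m/s × 1.847e+05 s = 2.217e+05 m = 221.7 km.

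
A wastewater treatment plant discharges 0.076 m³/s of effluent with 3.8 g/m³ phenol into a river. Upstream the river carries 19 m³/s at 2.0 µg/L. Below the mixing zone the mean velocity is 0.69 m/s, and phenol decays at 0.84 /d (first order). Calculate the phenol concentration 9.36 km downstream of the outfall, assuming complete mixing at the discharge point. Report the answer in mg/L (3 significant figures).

2.0 µg/L = 0.002 mg/L.
After complete mixing, C₀ = (0.076·3.8 + 19·0.002) / 19.08 = 0.01713 mg/L.
Travel time t = 9360 m / 0.69 m/s = 1.357e+04 s = 0.157 d.
C = 0.01713·exp(−0.84·0.157) = 0.01713·0.8764 = 0.01501 mg/L.

0.0150 mg/L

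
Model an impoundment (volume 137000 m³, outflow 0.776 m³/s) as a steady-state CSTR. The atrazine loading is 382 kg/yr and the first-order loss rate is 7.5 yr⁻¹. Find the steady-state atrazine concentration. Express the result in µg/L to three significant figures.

15.0 µg/L

Outflow Q = 0.776 m³/s × 3.156e+07 s/yr = 2.449e+07 m³/yr.
Steady-state CSTR mass balance: W = Q·C + k·V·C, so C = W/(Q + kV).
Q + kV = 2.449e+07 + 7.5·137000 = 2.552e+07 m³/yr.
C = 382/2.552e+07 = 1.497e-05 kg/m³ = 0.01497 mg/L = 14.97 µg/L.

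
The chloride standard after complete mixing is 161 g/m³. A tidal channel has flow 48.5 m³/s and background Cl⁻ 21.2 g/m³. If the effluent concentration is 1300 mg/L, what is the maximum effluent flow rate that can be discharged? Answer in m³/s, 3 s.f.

5.95 m³/s

Mass balance at complete mixing: C_std·(Q_w + Q_r) = Q_w·C_e + Q_r·C_b.
Rearranging, Q_w = Q_r·(C_std − C_b)/(C_e − C_std) = 48.5·(161 − 21.2) / (1300 − 161) = 5.953 m³/s.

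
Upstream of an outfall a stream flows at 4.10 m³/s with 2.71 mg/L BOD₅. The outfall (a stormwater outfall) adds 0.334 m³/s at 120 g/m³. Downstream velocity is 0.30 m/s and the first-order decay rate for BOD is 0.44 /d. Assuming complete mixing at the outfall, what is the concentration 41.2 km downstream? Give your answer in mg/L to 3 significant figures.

After complete mixing, C₀ = (0.334·120 + 4.1·2.71) / 4.434 = 11.55 mg/L.
Travel time t = 4.12e+04 m / 0.30 m/s = 1.373e+05 s = 1.59 d.
C = 11.55·exp(−0.44·1.59) = 11.55·0.4969 = 5.737 mg/L.

5.74 mg/L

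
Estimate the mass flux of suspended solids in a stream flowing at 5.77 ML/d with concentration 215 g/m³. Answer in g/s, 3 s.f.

14.4 g/s

5.77 ML/d = 0.06678 m³/s.
Mass flux = Q·C = 0.06678 m³/s × 215 g/m³ = 14.36 g/s.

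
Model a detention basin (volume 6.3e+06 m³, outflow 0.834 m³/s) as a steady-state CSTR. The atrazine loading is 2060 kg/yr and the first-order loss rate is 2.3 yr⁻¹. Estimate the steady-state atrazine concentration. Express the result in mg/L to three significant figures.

Outflow Q = 0.834 m³/s × 3.156e+07 s/yr = 2.632e+07 m³/yr.
Steady-state CSTR mass balance: W = Q·C + k·V·C, so C = W/(Q + kV).
Q + kV = 2.632e+07 + 2.3·6.3e+06 = 4.081e+07 m³/yr.
C = 2060/4.081e+07 = 5.048e-05 kg/m³ = 0.05048 mg/L.

0.0505 mg/L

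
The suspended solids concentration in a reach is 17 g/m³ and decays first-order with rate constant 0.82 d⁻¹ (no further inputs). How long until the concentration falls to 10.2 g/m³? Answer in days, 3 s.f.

t = ln(C₀/C)/k = ln(17/10.2)/0.82 = 0.5108/0.82 = 0.623 d.

0.623 d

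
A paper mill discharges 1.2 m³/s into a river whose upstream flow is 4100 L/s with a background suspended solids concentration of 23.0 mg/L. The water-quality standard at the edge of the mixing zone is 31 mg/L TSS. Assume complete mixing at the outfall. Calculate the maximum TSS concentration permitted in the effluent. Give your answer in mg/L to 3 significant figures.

4100 L/s = 4.1 m³/s.
Mass balance: 31·5.3 = 1.2·Cₑ + 4.1·23.
Cₑ = (164.3 − 94.3) / 1.2 = 58.33 mg/L.

58.3 mg/L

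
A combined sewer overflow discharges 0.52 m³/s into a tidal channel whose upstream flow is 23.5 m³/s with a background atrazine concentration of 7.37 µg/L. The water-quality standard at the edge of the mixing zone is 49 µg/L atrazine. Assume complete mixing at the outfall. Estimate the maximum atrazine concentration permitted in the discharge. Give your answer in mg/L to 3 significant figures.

7.37 µg/L = 0.00737 mg/L.
49 µg/L = 0.049 mg/L.
Mass balance: 0.049·24.02 = 0.52·Cₑ + 23.5·0.00737.
Cₑ = (1.177 − 0.1732) / 0.52 = 1.93 mg/L.

1.93 mg/L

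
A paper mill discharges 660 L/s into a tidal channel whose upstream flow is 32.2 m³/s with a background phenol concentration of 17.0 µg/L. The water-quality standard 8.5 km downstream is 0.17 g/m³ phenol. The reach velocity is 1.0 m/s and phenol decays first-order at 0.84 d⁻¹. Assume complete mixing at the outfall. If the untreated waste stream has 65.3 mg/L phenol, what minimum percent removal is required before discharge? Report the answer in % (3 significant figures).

660 L/s = 0.66 m³/s.
17.0 µg/L = 0.017 mg/L.
Travel time to the compliance point: t = 8500/1.0 = 8500 s = 0.09838 d; decay factor exp(−0.84·0.09838) = 0.9207.
So the concentration just after mixing may be at most 0.17/0.9207 = 0.1846 mg/L.
Mass balance: 0.1846·32.86 = 0.66·Cₑ + 32.2·0.017.
Cₑ = (6.067 − 0.5474) / 0.66 = 8.364 mg/L.
Required removal = 1 − 8.364/65.3 = 87.19 %.

87.2 %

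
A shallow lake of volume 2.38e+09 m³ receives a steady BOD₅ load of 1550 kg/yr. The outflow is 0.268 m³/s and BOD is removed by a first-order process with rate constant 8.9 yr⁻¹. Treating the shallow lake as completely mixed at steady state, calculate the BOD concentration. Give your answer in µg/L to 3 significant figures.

Outflow Q = 0.268 m³/s × 3.156e+07 s/yr = 8.457e+06 m³/yr.
Steady-state CSTR mass balance: W = Q·C + k·V·C, so C = W/(Q + kV).
Q + kV = 8.457e+06 + 8.9·2.38e+09 = 2.119e+10 m³/yr.
C = 1550/2.119e+10 = 7.315e-08 kg/m³ = 7.315e-05 mg/L = 0.07315 µg/L.

0.0731 µg/L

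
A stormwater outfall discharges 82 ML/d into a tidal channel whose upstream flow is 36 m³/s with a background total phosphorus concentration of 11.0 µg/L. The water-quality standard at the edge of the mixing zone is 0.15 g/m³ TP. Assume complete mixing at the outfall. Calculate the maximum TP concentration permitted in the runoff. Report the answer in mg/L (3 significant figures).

5.42 mg/L

82 ML/d = 0.9491 m³/s.
11.0 µg/L = 0.011 mg/L.
Mass balance: 0.15·36.95 = 0.9491·Cₑ + 36·0.011.
Cₑ = (5.542 − 0.396) / 0.9491 = 5.423 mg/L.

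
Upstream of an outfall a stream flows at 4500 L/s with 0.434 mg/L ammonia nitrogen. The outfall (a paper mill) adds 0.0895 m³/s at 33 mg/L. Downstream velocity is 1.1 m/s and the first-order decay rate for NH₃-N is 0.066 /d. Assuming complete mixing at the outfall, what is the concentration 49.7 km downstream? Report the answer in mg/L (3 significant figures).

4500 L/s = 4.5 m³/s.
After complete mixing, C₀ = (0.0895·33 + 4.5·0.434) / 4.59 = 1.069 mg/L.
Travel time t = 4.97e+04 m / 1.1 m/s = 4.518e+04 s = 0.5229 d.
C = 1.069·exp(−0.066·0.5229) = 1.069·0.9661 = 1.033 mg/L.

1.03 mg/L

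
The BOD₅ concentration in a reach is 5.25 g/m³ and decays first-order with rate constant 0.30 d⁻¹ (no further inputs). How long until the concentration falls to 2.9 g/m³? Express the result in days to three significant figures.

1.98 d

t = ln(C₀/C)/k = ln(5.25/2.9)/0.30 = 0.5935/0.30 = 1.978 d.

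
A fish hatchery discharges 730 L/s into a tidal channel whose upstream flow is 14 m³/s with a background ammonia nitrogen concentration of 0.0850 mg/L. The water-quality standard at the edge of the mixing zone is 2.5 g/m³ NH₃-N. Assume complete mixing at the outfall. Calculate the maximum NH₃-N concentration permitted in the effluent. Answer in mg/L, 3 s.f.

730 L/s = 0.73 m³/s.
Mass balance: 2.5·14.73 = 0.73·Cₑ + 14·0.085.
Cₑ = (36.83 − 1.19) / 0.73 = 48.82 mg/L.

48.8 mg/L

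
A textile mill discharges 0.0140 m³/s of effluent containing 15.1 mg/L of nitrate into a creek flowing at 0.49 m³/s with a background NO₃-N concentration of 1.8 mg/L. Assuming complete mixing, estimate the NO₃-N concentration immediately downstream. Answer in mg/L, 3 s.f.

2.17 mg/L

By mass balance at complete mixing, C = (0.014·15.1 + 0.49·1.8) / (0.014 + 0.49) = 1.093/0.504 = 2.169 mg/L.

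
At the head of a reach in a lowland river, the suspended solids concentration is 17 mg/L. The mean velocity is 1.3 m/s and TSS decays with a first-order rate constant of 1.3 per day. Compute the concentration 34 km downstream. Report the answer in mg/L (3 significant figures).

Travel time t = 34 km / 1.3 m/s = 3.4e+04/1.3 = 2.615e+04 s = 0.3027 d.
First-order decay: C = 17·exp(−1.3·0.3027) = 17·0.6747 = 11.47 mg/L.

11.5 mg/L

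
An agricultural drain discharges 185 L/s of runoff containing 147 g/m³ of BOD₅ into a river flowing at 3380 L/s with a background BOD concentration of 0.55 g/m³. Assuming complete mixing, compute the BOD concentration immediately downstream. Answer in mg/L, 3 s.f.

185 L/s = 0.185 m³/s.
3380 L/s = 3.38 m³/s.
Flow-weighted mixing gives C = (0.185·147 + 3.38·0.55) / (0.185 + 3.38) = 29.05/3.565 = 8.15 mg/L.

8.15 mg/L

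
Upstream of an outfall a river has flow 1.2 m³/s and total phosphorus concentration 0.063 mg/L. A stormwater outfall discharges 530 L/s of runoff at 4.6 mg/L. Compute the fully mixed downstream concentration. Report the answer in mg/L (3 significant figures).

530 L/s = 0.53 m³/s.
By mass balance at complete mixing, C = (0.53·4.6 + 1.2·0.063) / (0.53 + 1.2) = 2.514/1.73 = 1.453 mg/L.

1.45 mg/L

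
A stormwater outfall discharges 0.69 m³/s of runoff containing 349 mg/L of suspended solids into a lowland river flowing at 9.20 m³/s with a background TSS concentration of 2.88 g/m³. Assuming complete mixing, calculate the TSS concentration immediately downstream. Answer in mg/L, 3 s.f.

Conservation of mass across the mixing zone: C = (0.69·349 + 9.2·2.88) / (0.69 + 9.2) = 267.3/9.89 = 27.03 mg/L.

27.0 mg/L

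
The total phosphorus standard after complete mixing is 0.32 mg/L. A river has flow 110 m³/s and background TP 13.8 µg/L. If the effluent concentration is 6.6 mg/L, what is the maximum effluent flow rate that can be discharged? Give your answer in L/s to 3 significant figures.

5360 L/s

13.8 µg/L = 0.0138 mg/L.
Mass balance at complete mixing: C_std·(Q_w + Q_r) = Q_w·C_e + Q_r·C_b.
Rearranging, Q_w = Q_r·(C_std − C_b)/(C_e − C_std) = 110·(0.32 − 0.0138) / (6.6 − 0.32) = 5.363 m³/s.
= 5363 L/s.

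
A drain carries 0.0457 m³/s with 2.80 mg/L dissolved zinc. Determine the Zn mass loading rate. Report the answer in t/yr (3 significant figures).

4.04 t/yr

Mass flux = Q·C = 0.0457 m³/s × 2.8 g/m³ = 0.128 g/s.
= 0.128 g/s × 31.56 = 4.038 t/yr.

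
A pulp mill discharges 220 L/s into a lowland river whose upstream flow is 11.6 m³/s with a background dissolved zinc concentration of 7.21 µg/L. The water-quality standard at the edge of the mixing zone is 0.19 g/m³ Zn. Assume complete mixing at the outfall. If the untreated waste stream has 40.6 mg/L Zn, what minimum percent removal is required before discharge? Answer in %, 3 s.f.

220 L/s = 0.22 m³/s.
7.21 µg/L = 0.00721 mg/L.
Mass balance: 0.19·11.82 = 0.22·Cₑ + 11.6·0.00721.
Cₑ = (2.246 − 0.08364) / 0.22 = 9.828 mg/L.
Required removal = 1 − 9.828/40.6 = 75.79 %.

75.8 %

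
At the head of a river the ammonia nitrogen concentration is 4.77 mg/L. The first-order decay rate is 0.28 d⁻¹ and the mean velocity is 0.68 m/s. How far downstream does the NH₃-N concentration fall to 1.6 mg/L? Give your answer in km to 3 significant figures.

From C = C₀·e^(−kt), t = ln(C₀/C)/k = ln(4.77/1.6)/0.28 = 1.092/0.28 = 3.901 d.
Distance = v·t = 0.68 m/s × 3.371e+05 s = 2.292e+05 m = 229.2 km.

229 km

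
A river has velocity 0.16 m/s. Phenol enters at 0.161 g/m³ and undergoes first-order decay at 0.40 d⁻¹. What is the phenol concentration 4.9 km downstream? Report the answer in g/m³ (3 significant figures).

Travel time t = 4.9 km / 0.16 m/s = 4900/0.16 = 3.062e+04 s = 0.3545 d.
First-order decay: C = 0.161·exp(−0.40·0.3545) = 0.161·0.8678 = 0.1397 g/m³.

0.140 g/m³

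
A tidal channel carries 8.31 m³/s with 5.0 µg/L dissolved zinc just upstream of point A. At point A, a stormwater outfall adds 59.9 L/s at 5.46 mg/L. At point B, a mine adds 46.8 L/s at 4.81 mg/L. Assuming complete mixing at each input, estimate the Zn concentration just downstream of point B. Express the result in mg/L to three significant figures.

5.0 µg/L = 0.005 mg/L.
59.9 L/s = 0.0599 m³/s.
After input A: C = (8.31·0.005 + 0.0599·5.46) / 8.37 = 0.04404 mg/L.
46.8 L/s = 0.0468 m³/s.
After input B: C = (8.37·0.04404 + 0.0468·4.81) / 8.417 = 0.07054 mg/L.

0.0705 mg/L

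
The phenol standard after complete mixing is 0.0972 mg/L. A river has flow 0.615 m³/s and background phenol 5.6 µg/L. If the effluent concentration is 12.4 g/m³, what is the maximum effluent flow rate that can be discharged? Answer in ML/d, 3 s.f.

0.396 ML/d

5.6 µg/L = 0.0056 mg/L.
Mass balance at complete mixing: C_std·(Q_w + Q_r) = Q_w·C_e + Q_r·C_b.
Rearranging, Q_w = Q_r·(C_std − C_b)/(C_e − C_std) = 0.615·(0.0972 − 0.0056) / (12.4 − 0.0972) = 0.004579 m³/s.
= 0.3956 ML/d.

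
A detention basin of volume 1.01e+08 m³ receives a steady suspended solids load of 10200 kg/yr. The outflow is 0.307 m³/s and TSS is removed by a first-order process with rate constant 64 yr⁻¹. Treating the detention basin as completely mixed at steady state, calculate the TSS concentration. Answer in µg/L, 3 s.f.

Outflow Q = 0.307 m³/s × 3.156e+07 s/yr = 9.688e+06 m³/yr.
Steady-state CSTR mass balance: W = Q·C + k·V·C, so C = W/(Q + kV).
Q + kV = 9.688e+06 + 64·1.01e+08 = 6.474e+09 m³/yr.
C = 10200/6.474e+09 = 1.576e-06 kg/m³ = 0.001576 mg/L = 1.576 µg/L.

1.58 µg/L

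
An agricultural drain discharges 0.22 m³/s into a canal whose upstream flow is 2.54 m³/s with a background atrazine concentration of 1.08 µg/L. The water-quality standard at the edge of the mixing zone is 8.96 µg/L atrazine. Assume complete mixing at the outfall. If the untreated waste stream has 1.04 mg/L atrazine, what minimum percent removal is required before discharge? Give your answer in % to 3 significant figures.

1.08 µg/L = 0.00108 mg/L.
8.96 µg/L = 0.00896 mg/L.
Mass balance: 0.00896·2.76 = 0.22·Cₑ + 2.54·0.00108.
Cₑ = (0.02473 − 0.002743) / 0.22 = 0.09994 mg/L.
Required removal = 1 − 0.09994/1.04 = 90.39 %.

90.4 %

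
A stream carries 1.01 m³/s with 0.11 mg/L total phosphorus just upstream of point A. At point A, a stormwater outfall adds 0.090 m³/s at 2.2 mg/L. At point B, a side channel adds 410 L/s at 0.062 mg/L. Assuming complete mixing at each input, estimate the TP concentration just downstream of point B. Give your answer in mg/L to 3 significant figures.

0.222 mg/L

After input A: C = (1.01·0.11 + 0.09·2.2) / 1.1 = 0.281 mg/L.
410 L/s = 0.41 m³/s.
After input B: C = (1.1·0.281 + 0.41·0.062) / 1.51 = 0.2215 mg/L.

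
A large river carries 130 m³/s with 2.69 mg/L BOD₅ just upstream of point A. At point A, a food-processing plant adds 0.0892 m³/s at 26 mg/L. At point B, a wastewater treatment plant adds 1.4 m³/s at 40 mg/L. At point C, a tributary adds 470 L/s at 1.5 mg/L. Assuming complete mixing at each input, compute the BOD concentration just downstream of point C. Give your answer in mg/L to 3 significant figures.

After input A: C = (130·2.69 + 0.0892·26) / 130.1 = 2.706 mg/L.
After input B: C = (130.1·2.706 + 1.4·40) / 131.5 = 3.103 mg/L.
470 L/s = 0.47 m³/s.
After input C: C = (131.5·3.103 + 0.47·1.5) / 132 = 3.097 mg/L.

3.10 mg/L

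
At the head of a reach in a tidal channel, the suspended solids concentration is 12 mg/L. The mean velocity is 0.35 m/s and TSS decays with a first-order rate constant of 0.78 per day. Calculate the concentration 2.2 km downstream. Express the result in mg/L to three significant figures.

11.3 mg/L

Travel time t = 2.2 km / 0.35 m/s = 2200/0.35 = 6286 s = 0.07275 d.
First-order decay: C = 12·exp(−0.78·0.07275) = 12·0.9448 = 11.34 mg/L.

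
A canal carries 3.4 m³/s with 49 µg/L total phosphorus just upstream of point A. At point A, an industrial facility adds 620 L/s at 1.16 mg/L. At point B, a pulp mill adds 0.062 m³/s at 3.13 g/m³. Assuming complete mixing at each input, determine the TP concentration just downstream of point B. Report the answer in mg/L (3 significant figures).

49 µg/L = 0.049 mg/L.
620 L/s = 0.62 m³/s.
After input A: C = (3.4·0.049 + 0.62·1.16) / 4.02 = 0.2203 mg/L.
After input B: C = (4.02·0.2203 + 0.062·3.13) / 4.082 = 0.2645 mg/L.

0.265 mg/L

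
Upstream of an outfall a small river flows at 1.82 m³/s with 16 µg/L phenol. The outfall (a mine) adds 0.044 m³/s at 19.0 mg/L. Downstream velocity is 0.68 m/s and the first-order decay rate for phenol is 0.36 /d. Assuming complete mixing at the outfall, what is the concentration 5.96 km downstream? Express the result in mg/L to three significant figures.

16 µg/L = 0.016 mg/L.
After complete mixing, C₀ = (0.044·19 + 1.82·0.016) / 1.864 = 0.4641 mg/L.
Travel time t = 5960 m / 0.68 m/s = 8765 s = 0.1014 d.
C = 0.4641·exp(−0.36·0.1014) = 0.4641·0.9641 = 0.4475 mg/L.

0.447 mg/L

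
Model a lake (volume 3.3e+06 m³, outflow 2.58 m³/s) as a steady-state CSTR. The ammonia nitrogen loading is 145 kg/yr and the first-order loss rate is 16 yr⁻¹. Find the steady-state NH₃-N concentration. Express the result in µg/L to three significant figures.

1.08 µg/L

Outflow Q = 2.58 m³/s × 3.156e+07 s/yr = 8.142e+07 m³/yr.
Steady-state CSTR mass balance: W = Q·C + k·V·C, so C = W/(Q + kV).
Q + kV = 8.142e+07 + 16·3.3e+06 = 1.342e+08 m³/yr.
C = 145/1.342e+08 = 1.08e-06 kg/m³ = 0.00108 mg/L = 1.08 µg/L.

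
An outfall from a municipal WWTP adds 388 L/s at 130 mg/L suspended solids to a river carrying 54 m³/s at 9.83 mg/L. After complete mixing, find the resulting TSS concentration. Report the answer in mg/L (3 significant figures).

10.7 mg/L

388 L/s = 0.388 m³/s.
Conservation of mass across the mixing zone: C = (0.388·130 + 54·9.83) / (0.388 + 54) = 581.3/54.39 = 10.69 mg/L.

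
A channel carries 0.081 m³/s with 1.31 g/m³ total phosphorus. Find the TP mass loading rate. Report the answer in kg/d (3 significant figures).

9.17 kg/d

Mass flux = Q·C = 0.081 m³/s × 1.31 g/m³ = 0.1061 g/s.
= 0.1061 g/s × 86.4 = 9.168 kg/d.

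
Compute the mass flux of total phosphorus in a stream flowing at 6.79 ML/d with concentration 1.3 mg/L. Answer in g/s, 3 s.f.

0.102 g/s

6.79 ML/d = 0.07859 m³/s.
Mass flux = Q·C = 0.07859 m³/s × 1.3 g/m³ = 0.1022 g/s.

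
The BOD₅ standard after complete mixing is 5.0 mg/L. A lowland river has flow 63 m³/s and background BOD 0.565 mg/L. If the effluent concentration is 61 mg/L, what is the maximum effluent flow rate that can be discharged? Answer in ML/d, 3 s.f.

Mass balance at complete mixing: C_std·(Q_w + Q_r) = Q_w·C_e + Q_r·C_b.
Rearranging, Q_w = Q_r·(C_std − C_b)/(C_e − C_std) = 63·(5 − 0.565) / (61 − 5) = 4.989 m³/s.
= 431.1 ML/d.

431 ML/d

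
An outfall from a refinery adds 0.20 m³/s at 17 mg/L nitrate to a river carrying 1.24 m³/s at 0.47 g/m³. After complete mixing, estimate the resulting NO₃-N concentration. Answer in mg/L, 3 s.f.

Flow-weighted mixing gives C = (0.2·17 + 1.24·0.47) / (0.2 + 1.24) = 3.983/1.44 = 2.766 mg/L.

2.77 mg/L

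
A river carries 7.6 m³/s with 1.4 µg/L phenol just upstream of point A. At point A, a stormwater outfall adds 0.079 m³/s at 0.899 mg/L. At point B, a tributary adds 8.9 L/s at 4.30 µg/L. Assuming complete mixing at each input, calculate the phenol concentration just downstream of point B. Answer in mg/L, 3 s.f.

0.0106 mg/L

1.4 µg/L = 0.0014 mg/L.
After input A: C = (7.6·0.0014 + 0.079·0.899) / 7.679 = 0.01063 mg/L.
8.9 L/s = 0.0089 m³/s.
4.30 µg/L = 0.0043 mg/L.
After input B: C = (7.679·0.01063 + 0.0089·0.0043) / 7.688 = 0.01063 mg/L.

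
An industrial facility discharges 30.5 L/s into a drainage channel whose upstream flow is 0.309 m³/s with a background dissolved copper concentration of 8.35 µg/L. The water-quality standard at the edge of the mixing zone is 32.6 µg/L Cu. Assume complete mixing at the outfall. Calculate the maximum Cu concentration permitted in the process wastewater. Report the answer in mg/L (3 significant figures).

0.278 mg/L

30.5 L/s = 0.0305 m³/s.
8.35 µg/L = 0.00835 mg/L.
32.6 µg/L = 0.0326 mg/L.
Mass balance: 0.0326·0.3395 = 0.0305·Cₑ + 0.309·0.00835.
Cₑ = (0.01107 − 0.00258) / 0.0305 = 0.2783 mg/L.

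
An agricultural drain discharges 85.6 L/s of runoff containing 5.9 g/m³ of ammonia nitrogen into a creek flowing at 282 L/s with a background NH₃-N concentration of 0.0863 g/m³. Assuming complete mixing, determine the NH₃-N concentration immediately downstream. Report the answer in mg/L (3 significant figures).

85.6 L/s = 0.0856 m³/s.
282 L/s = 0.282 m³/s.
Flow-weighted mixing gives C = (0.0856·5.9 + 0.282·0.0863) / (0.0856 + 0.282) = 0.5294/0.3676 = 1.44 mg/L.

1.44 mg/L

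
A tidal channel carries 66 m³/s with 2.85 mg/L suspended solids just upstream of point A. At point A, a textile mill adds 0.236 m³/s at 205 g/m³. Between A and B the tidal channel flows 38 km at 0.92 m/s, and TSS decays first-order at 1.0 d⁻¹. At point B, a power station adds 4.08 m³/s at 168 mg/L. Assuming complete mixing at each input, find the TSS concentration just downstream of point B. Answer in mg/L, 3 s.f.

After input A: C = (66·2.85 + 0.236·205) / 66.24 = 3.57 mg/L.
Over the 38 km reach to input B (t = 4.13e+04 s = 0.4781 d), decay gives C = 3.57·exp(−1.0·0.4781) = 2.214 mg/L.
After input B: C = (66.24·2.214 + 4.08·168) / 70.32 = 11.83 mg/L.

11.8 mg/L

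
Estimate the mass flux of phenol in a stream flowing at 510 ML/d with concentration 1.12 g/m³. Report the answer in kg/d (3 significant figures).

510 ML/d = 5.903 m³/s.
Mass flux = Q·C = 5.903 m³/s × 1.12 g/m³ = 6.611 g/s.
= 6.611 g/s × 86.4 = 571.2 kg/d.

571 kg/d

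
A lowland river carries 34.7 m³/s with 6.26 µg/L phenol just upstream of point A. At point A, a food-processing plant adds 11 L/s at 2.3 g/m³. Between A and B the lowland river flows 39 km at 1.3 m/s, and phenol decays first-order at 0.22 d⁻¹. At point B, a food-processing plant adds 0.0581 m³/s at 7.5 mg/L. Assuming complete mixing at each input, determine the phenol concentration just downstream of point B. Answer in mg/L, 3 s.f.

6.26 µg/L = 0.00626 mg/L.
11 L/s = 0.011 m³/s.
After input A: C = (34.7·0.00626 + 0.011·2.3) / 34.71 = 0.006987 mg/L.
Over the 39 km reach to input B (t = 3e+04 s = 0.3472 d), decay gives C = 0.006987·exp(−0.22·0.3472) = 0.006473 mg/L.
After input B: C = (34.71·0.006473 + 0.0581·7.5) / 34.77 = 0.01899 mg/L.

0.0190 mg/L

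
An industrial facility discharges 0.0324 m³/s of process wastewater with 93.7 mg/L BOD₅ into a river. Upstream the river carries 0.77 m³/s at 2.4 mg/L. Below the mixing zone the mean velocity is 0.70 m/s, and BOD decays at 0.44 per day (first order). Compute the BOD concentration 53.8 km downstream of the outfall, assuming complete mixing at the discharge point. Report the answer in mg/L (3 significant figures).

4.12 mg/L

After complete mixing, C₀ = (0.0324·93.7 + 0.77·2.4) / 0.8024 = 6.087 mg/L.
Travel time t = 5.38e+04 m / 0.70 m/s = 7.686e+04 s = 0.8896 d.
C = 6.087·exp(−0.44·0.8896) = 6.087·0.6761 = 4.115 mg/L.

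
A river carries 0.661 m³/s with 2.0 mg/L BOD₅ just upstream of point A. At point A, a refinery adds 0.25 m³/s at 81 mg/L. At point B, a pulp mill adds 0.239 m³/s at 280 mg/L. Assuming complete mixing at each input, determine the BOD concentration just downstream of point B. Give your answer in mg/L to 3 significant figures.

76.9 mg/L

After input A: C = (0.661·2 + 0.25·81) / 0.911 = 23.68 mg/L.
After input B: C = (0.911·23.68 + 0.239·280) / 1.15 = 76.95 mg/L.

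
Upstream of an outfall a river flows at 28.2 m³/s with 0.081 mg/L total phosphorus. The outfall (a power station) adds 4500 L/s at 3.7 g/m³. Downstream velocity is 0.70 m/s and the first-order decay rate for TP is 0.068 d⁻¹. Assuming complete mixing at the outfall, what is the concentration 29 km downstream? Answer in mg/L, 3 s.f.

0.560 mg/L

4500 L/s = 4.5 m³/s.
After complete mixing, C₀ = (4.5·3.7 + 28.2·0.081) / 32.7 = 0.579 mg/L.
Travel time t = 2.9e+04 m / 0.70 m/s = 4.143e+04 s = 0.4795 d.
C = 0.579·exp(−0.068·0.4795) = 0.579·0.9679 = 0.5605 mg/L.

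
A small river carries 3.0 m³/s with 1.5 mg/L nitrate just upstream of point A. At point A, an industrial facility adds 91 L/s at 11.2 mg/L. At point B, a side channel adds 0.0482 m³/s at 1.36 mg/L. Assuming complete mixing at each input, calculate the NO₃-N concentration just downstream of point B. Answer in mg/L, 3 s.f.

91 L/s = 0.091 m³/s.
After input A: C = (3·1.5 + 0.091·11.2) / 3.091 = 1.786 mg/L.
After input B: C = (3.091·1.786 + 0.0482·1.36) / 3.139 = 1.779 mg/L.

1.78 mg/L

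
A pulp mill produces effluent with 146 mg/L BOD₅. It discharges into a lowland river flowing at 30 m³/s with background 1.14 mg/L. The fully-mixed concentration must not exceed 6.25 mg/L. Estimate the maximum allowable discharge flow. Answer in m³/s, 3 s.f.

Mass balance at complete mixing: C_std·(Q_w + Q_r) = Q_w·C_e + Q_r·C_b.
Rearranging, Q_w = Q_r·(C_std − C_b)/(C_e − C_std) = 30·(6.25 − 1.14) / (146 − 6.25) = 1.097 m³/s.

1.10 m³/s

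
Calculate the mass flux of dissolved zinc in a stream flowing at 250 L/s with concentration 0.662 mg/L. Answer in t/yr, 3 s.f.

250 L/s = 0.25 m³/s.
Mass flux = Q·C = 0.25 m³/s × 0.662 g/m³ = 0.1655 g/s.
= 0.1655 g/s × 31.56 = 5.223 t/yr.

5.22 t/yr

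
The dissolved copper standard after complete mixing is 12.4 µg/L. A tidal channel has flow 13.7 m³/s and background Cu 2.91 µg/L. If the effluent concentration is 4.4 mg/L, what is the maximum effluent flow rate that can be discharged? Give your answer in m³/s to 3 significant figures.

2.91 µg/L = 0.00291 mg/L.
12.4 µg/L = 0.0124 mg/L.
Mass balance at complete mixing: C_std·(Q_w + Q_r) = Q_w·C_e + Q_r·C_b.
Rearranging, Q_w = Q_r·(C_std − C_b)/(C_e − C_std) = 13.7·(0.0124 − 0.00291) / (4.4 − 0.0124) = 0.02963 m³/s.

0.0296 m³/s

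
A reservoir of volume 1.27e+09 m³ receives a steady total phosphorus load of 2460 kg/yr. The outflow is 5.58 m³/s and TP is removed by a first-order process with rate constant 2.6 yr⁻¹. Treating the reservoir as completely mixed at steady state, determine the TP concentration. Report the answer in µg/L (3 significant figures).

Outflow Q = 5.58 m³/s × 3.156e+07 s/yr = 1.761e+08 m³/yr.
Steady-state CSTR mass balance: W = Q·C + k·V·C, so C = W/(Q + kV).
Q + kV = 1.761e+08 + 2.6·1.27e+09 = 3.478e+09 m³/yr.
C = 2460/3.478e+09 = 7.073e-07 kg/m³ = 0.0007073 mg/L = 0.7073 µg/L.

0.707 µg/L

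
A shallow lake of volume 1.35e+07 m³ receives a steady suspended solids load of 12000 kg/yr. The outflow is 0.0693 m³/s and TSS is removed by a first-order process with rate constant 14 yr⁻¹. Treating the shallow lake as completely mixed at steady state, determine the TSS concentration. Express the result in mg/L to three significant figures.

0.0628 mg/L

Outflow Q = 0.0693 m³/s × 3.156e+07 s/yr = 2.187e+06 m³/yr.
Steady-state CSTR mass balance: W = Q·C + k·V·C, so C = W/(Q + kV).
Q + kV = 2.187e+06 + 14·1.35e+07 = 1.912e+08 m³/yr.
C = 12000/1.912e+08 = 6.277e-05 kg/m³ = 0.06277 mg/L.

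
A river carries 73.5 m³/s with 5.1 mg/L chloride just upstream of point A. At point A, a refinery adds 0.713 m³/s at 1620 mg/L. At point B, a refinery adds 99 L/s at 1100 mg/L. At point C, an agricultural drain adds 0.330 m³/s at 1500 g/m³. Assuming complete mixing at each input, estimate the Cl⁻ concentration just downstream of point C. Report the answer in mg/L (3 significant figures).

After input A: C = (73.5·5.1 + 0.713·1620) / 74.21 = 20.62 mg/L.
99 L/s = 0.099 m³/s.
After input B: C = (74.21·20.62 + 0.099·1100) / 74.31 = 22.05 mg/L.
After input C: C = (74.31·22.05 + 0.33·1500) / 74.64 = 28.59 mg/L.

28.6 mg/L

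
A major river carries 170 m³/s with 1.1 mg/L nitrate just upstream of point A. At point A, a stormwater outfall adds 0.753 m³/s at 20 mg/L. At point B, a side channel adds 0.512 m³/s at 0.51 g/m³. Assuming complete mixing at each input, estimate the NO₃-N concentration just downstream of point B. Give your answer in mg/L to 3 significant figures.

After input A: C = (170·1.1 + 0.753·20) / 170.8 = 1.183 mg/L.
After input B: C = (170.8·1.183 + 0.512·0.51) / 171.3 = 1.181 mg/L.

1.18 mg/L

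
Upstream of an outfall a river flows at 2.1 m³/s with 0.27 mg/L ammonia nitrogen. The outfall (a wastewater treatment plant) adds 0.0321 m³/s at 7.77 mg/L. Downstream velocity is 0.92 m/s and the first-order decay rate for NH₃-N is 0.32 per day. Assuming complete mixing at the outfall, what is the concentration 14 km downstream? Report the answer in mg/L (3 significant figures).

After complete mixing, C₀ = (0.0321·7.77 + 2.1·0.27) / 2.132 = 0.3829 mg/L.
Travel time t = 1.4e+04 m / 0.92 m/s = 1.522e+04 s = 0.1761 d.
C = 0.3829·exp(−0.32·0.1761) = 0.3829·0.9452 = 0.3619 mg/L.

0.362 mg/L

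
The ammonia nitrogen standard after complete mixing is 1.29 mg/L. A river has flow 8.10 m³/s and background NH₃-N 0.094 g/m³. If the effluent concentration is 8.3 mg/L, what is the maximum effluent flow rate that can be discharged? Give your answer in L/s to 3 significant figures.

Mass balance at complete mixing: C_std·(Q_w + Q_r) = Q_w·C_e + Q_r·C_b.
Rearranging, Q_w = Q_r·(C_std − C_b)/(C_e − C_std) = 8.10·(1.29 − 0.094) / (8.3 − 1.29) = 1.382 m³/s.
= 1382 L/s.

1380 L/s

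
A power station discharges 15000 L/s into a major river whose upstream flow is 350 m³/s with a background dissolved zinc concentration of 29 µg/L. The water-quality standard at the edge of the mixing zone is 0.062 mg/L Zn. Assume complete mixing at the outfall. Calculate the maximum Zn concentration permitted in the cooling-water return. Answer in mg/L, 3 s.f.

15000 L/s = 15 m³/s.
29 µg/L = 0.029 mg/L.
Mass balance: 0.062·365 = 15·Cₑ + 350·0.029.
Cₑ = (22.63 − 10.15) / 15 = 0.832 mg/L.

0.832 mg/L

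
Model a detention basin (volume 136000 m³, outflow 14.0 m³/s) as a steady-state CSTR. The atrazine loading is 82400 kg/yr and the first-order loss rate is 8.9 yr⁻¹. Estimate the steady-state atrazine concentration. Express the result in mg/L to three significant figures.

0.186 mg/L

Outflow Q = 14.0 m³/s × 3.156e+07 s/yr = 4.418e+08 m³/yr.
Steady-state CSTR mass balance: W = Q·C + k·V·C, so C = W/(Q + kV).
Q + kV = 4.418e+08 + 8.9·136000 = 4.43e+08 m³/yr.
C = 82400/4.43e+08 = 0.000186 kg/m³ = 0.186 mg/L.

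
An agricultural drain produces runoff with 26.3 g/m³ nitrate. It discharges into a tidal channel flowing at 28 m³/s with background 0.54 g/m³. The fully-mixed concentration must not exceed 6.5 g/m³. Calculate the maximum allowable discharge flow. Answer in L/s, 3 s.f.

Mass balance at complete mixing: C_std·(Q_w + Q_r) = Q_w·C_e + Q_r·C_b.
Rearranging, Q_w = Q_r·(C_std − C_b)/(C_e − C_std) = 28·(6.5 − 0.54) / (26.3 − 6.5) = 8.428 m³/s.
= 8428 L/s.

8430 L/s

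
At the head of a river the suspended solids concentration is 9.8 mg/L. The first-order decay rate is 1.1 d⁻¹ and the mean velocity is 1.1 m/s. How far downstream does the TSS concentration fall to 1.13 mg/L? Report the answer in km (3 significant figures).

187 km

From C = C₀·e^(−kt), t = ln(C₀/C)/k = ln(9.8/1.13)/1.1 = 2.16/1.1 = 1.964 d.
Distance = v·t = 1.1 m/s × 1.697e+05 s = 1.866e+05 m = 186.6 km.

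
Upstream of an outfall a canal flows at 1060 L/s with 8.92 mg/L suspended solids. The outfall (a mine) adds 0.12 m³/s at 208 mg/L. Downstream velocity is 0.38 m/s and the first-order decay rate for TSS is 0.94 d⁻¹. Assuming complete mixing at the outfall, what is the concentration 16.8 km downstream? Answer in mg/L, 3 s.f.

18.0 mg/L

1060 L/s = 1.06 m³/s.
After complete mixing, C₀ = (0.12·208 + 1.06·8.92) / 1.18 = 29.17 mg/L.
Travel time t = 1.68e+04 m / 0.38 m/s = 4.421e+04 s = 0.5117 d.
C = 29.17·exp(−0.94·0.5117) = 29.17·0.6182 = 18.03 mg/L.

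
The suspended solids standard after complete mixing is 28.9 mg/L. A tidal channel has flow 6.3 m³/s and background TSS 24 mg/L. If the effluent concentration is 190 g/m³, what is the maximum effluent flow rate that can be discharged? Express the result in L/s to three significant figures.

192 L/s

Mass balance at complete mixing: C_std·(Q_w + Q_r) = Q_w·C_e + Q_r·C_b.
Rearranging, Q_w = Q_r·(C_std − C_b)/(C_e − C_std) = 6.3·(28.9 − 24) / (190 − 28.9) = 0.1916 m³/s.
= 191.6 L/s.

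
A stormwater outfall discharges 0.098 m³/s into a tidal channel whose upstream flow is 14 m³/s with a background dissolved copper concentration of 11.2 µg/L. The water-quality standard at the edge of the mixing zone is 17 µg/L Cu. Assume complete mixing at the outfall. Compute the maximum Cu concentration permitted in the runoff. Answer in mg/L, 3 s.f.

0.846 mg/L

11.2 µg/L = 0.0112 mg/L.
17 µg/L = 0.017 mg/L.
Mass balance: 0.017·14.1 = 0.098·Cₑ + 14·0.0112.
Cₑ = (0.2397 − 0.1568) / 0.098 = 0.8456 mg/L.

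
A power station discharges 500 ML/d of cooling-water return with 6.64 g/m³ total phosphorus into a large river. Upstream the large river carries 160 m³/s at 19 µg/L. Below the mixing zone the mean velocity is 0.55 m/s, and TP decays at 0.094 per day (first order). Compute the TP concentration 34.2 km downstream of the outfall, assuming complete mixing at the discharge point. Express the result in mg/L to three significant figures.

500 ML/d = 5.787 m³/s.
19 µg/L = 0.019 mg/L.
After complete mixing, C₀ = (5.787·6.64 + 160·0.019) / 165.8 = 0.2501 mg/L.
Travel time t = 3.42e+04 m / 0.55 m/s = 6.218e+04 s = 0.7197 d.
C = 0.2501·exp(−0.094·0.7197) = 0.2501·0.9346 = 0.2338 mg/L.

0.234 mg/L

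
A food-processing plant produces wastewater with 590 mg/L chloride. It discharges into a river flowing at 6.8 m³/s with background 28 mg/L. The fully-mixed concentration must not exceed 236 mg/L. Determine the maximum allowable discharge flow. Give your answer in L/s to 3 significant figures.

Mass balance at complete mixing: C_std·(Q_w + Q_r) = Q_w·C_e + Q_r·C_b.
Rearranging, Q_w = Q_r·(C_std − C_b)/(C_e − C_std) = 6.8·(236 − 28) / (590 − 236) = 3.995 m³/s.
= 3995 L/s.

4000 L/s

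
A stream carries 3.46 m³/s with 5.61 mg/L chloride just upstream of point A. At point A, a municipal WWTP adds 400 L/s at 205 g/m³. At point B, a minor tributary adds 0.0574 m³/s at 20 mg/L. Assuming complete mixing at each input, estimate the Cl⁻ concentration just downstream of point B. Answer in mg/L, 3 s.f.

26.2 mg/L

400 L/s = 0.4 m³/s.
After input A: C = (3.46·5.61 + 0.4·205) / 3.86 = 26.27 mg/L.
After input B: C = (3.86·26.27 + 0.0574·20) / 3.917 = 26.18 mg/L.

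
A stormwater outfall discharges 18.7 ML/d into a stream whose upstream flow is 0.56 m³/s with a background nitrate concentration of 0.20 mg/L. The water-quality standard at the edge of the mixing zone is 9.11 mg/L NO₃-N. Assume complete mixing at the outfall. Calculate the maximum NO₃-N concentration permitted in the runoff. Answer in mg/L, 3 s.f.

18.7 ML/d = 0.2164 m³/s.
Mass balance: 9.11·0.7764 = 0.2164·Cₑ + 0.56·0.2.
Cₑ = (7.073 − 0.112) / 0.2164 = 32.16 mg/L.

32.2 mg/L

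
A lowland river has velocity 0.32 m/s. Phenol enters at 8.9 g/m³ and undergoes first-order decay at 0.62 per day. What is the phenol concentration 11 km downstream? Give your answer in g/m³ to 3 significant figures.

Travel time t = 11 km / 0.32 m/s = 1.1e+04/0.32 = 3.438e+04 s = 0.3979 d.
First-order decay: C = 8.9·exp(−0.62·0.3979) = 8.9·0.7814 = 6.954 g/m³.

6.95 g/m³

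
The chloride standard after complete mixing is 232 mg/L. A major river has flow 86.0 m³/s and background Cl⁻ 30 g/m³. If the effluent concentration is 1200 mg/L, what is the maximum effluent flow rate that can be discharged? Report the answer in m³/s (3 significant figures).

Mass balance at complete mixing: C_std·(Q_w + Q_r) = Q_w·C_e + Q_r·C_b.
Rearranging, Q_w = Q_r·(C_std − C_b)/(C_e − C_std) = 86.0·(232 − 30) / (1200 − 232) = 17.95 m³/s.

17.9 m³/s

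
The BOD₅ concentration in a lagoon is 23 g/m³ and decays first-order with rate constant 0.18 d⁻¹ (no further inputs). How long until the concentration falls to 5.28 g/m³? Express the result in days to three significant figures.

t = ln(C₀/C)/k = ln(23/5.28)/0.18 = 1.472/0.18 = 8.175 d.

8.18 d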